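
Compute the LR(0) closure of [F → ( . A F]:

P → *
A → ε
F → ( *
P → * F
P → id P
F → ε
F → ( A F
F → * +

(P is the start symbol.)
Start with: [F → ( . A F]
  [F → ( . A F] has the dot before A: add [A → .]
No further items can be added.

CLOSURE = { [A → .], [F → ( . A F] }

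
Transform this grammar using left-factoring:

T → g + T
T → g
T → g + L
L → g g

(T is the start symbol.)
Left-factoring transforms A → αβ₁ | αβ₂ into A → αA' and A' → β₁ | β₂
(α is the longest common prefix among the alternatives). Repeat until
no nonterminal has two alternatives with a common prefix.

Round 1: T has alternatives sharing prefix 'g'. Introduce T': T → g T'
  Add: T' → + T
  Add: T' → ε
  Add: T' → + L

Round 2: T' has alternatives sharing prefix '+'. Introduce T'': T' → + T''
  Add: T'' → T
  Add: T'' → L

No remaining common prefixes — done.

Resulting grammar:
T → g T'
T' → + T''
T'' → T
T'' → L
T' → ε
L → g g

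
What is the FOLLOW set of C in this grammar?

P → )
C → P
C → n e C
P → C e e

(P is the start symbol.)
{ 'e' }

To compute FOLLOW(C), find every occurrence of C on a right-hand side N → α C β: add FIRST(β) \ {ε}, and if β is empty or nullable also add FOLLOW(N). Iterate to a fixed point.

In C → n e C: C is at the end; this adds FOLLOW(C) to itself — nothing new
In P → C e e: C is followed by e e, add FIRST(e e) \ {ε} = { 'e' }

Taking the union: FOLLOW(C) = { 'e' }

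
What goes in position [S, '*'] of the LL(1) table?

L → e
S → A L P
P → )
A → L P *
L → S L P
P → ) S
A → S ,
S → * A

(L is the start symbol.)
To find M[S, '*'], we find productions for S where '*' is in the predict set (PREDICT(N → α) = (FIRST(α) \ {ε}) ∪ (FOLLOW(N) if α ⇒* ε)).

Relevant sets:
  FIRST(A) = { '*', 'e' }

S → A L P: PREDICT = { '*', 'e' }
  '*' is in predict set, so this production goes in M[S, '*']
S → * A: PREDICT = { '*' }
  '*' is in predict set, so this production goes in M[S, '*']

M[S, '*'] = S → A L P, S → * A  (a multiply-defined cell — the grammar is not LL(1))

Answer: S → A L P, S → * A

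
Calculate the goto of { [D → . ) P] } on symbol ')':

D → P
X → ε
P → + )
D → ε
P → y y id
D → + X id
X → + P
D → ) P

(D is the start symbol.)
GOTO(I, ')') = CLOSURE({ [A → αX.β] : [A → α.Xβ] ∈ I, X = ')' })

Items with dot before ')', with the dot advanced:
  [D → . ) P] → [D → ) . P]
Closure of the advanced items:
  [D → ) . P] has the dot before P: add [P → . + )], [P → . y y id]

GOTO = { [D → ) . P], [P → . + )], [P → . y y id] }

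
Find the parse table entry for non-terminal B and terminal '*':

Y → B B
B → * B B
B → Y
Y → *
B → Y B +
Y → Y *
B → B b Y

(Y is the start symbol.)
B → * B B, B → Y, B → Y B +, B → B b Y

To find M[B, '*'], we find productions for B where '*' is in the predict set (PREDICT(N → α) = (FIRST(α) \ {ε}) ∪ (FOLLOW(N) if α ⇒* ε)).

Relevant sets:
  FIRST(Y) = { '*' }
  FIRST(B) = { '*' }

B → * B B: PREDICT = { '*' }
  '*' is in predict set, so this production goes in M[B, '*']
B → Y: PREDICT = { '*' }
  '*' is in predict set, so this production goes in M[B, '*']
B → Y B +: PREDICT = { '*' }
  '*' is in predict set, so this production goes in M[B, '*']
B → B b Y: PREDICT = { '*' }
  '*' is in predict set, so this production goes in M[B, '*']

M[B, '*'] = B → * B B, B → Y, B → Y B +, B → B b Y  (a multiply-defined cell — the grammar is not LL(1))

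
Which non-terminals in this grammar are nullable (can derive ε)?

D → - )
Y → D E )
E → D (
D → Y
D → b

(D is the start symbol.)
A non-terminal is nullable if it can derive ε (the empty string): either it has an ε-production, or it has a production whose right-hand side consists entirely of nullable non-terminals.

There are no ε-productions, so no non-terminal can derive ε.
No non-terminals are nullable.

Answer: None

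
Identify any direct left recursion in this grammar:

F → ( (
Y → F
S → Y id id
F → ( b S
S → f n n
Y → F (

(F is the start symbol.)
F → ( (: starts with '('
Y → F: starts with F
S → Y id id: starts with Y
F → ( b S: starts with '('
S → f n n: starts with f
Y → F (: starts with F

No direct left recursion found.

Answer: No direct left recursion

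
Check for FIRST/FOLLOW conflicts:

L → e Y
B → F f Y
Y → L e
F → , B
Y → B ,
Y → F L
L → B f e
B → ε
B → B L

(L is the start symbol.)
Yes. B → F f Y with FOLLOW(B) on { ',' }; B → B L with FOLLOW(B) on { ',', 'e', 'f' }

A FIRST/FOLLOW conflict occurs when a non-terminal N has a nullable alternative N → β (β ⇒* ε) and another alternative N → α with FIRST(α) ∩ FOLLOW(N) ≠ ∅: on such a lookahead the parser cannot decide between expanding α and letting N vanish via β.

Nullable non-terminals: B.
FIRST sets used below: FIRST(F) = { ',' }, FIRST(B) = { ',', 'e', 'f', ε }, FIRST(L) = { ',', 'e', 'f' }

B: nullable alternative(s) B → ε; FOLLOW(B) = { ',', 'e', 'f' }
  B → F f Y: FIRST \ {ε} = { ',' } — overlaps FOLLOW(B) on { ',' }: CONFLICT
  B → ε: FIRST \ {ε} = { } — this is the only nullable alternative, skip
  B → B L: FIRST \ {ε} = { ',', 'e', 'f' } — overlaps FOLLOW(B) on { ',', 'e', 'f' }: CONFLICT

F, L, Y have no nullable alternative, so no FIRST/FOLLOW check is needed there.

So the grammar has 2 FIRST/FOLLOW conflicts (marked CONFLICT above).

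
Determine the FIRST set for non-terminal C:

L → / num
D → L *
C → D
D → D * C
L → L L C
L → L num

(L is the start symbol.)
To compute FIRST(C), examine every production with C on the left-hand side, reading each right-hand side left to right until a non-nullable symbol is reached.

FIRST sets of the other non-terminals involved (by the same procedure, iterated to a fixed point):
  FIRST(D) = { '/' }

From C → D:
  - D is a non-terminal: add FIRST(D) \ {ε} = { '/' }
    D is not nullable, so stop

Collecting: FIRST(C) = { '/' }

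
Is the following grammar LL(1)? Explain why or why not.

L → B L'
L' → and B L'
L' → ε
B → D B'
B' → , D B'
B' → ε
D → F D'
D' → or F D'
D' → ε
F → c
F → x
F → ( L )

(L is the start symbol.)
A grammar is LL(1) if for each non-terminal N with multiple productions, the predict sets of those productions are pairwise disjoint, where PREDICT(N → α) = (FIRST(α) \ {ε}) ∪ (FOLLOW(N) if α ⇒* ε).

Relevant sets:
  FOLLOW(L') = { $, ')' }
  FOLLOW(B') = { $, ')', 'and' }
  FOLLOW(D') = { $, ')', ',', 'and' }

For L':
  PREDICT(L' → and B L') = { 'and' }
  PREDICT(L' → ε) = { $, ')' }
For B':
  PREDICT(B' → ',' D B') = { ',' }
  PREDICT(B' → ε) = { $, ')', 'and' }
For D':
  PREDICT(D' → or F D') = { 'or' }
  PREDICT(D' → ε) = { $, ')', ',', 'and' }
For F:
  PREDICT(F → c) = { 'c' }
  PREDICT(F → x) = { 'x' }
  PREDICT(F → '(' L ')') = { '(' }
L, B, D have a single production, so nothing to check there.

All predict sets are disjoint. The grammar IS LL(1).

Answer: Yes, the grammar is LL(1).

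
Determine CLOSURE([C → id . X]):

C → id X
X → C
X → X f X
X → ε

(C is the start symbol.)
Start with: [C → id . X]
  [C → id . X] has the dot before X: add [X → . C], [X → . X f X], [X → .]
  [X → . C] has the dot before C: add [C → . id X]
No further items can be added.

CLOSURE = { [C → . id X], [C → id . X], [X → . C], [X → . X f X], [X → .] }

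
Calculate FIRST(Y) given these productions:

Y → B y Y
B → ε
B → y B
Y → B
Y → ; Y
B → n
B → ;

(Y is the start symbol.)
FIRST sets of the other non-terminals involved (by the same procedure, iterated to a fixed point):
  FIRST(B) = { ';', 'n', 'y', ε }

From Y → B y Y:
  - B is a non-terminal: add FIRST(B) \ {ε} = { ';', 'n', 'y' }
    B is nullable, so continue to the next symbol
  - y is a terminal: add 'y' and stop
From Y → B:
  - B is a non-terminal: add FIRST(B) \ {ε} = { ';', 'n', 'y' }
    B is nullable and nothing follows, so the whole right-hand side can vanish: ε ∈ FIRST(Y)
From Y → ; Y:
  - ';' is a terminal: add ';' and stop

Collecting: FIRST(Y) = { ';', 'n', 'y', ε }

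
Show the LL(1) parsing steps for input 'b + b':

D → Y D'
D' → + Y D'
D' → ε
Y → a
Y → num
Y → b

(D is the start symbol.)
Stack is shown with the top on the left.

Stack     Input    Action
-------------------------
D $       b + b $  output D → Y D'
Y D' $    b + b $  output Y → b
b D' $    b + b $  match 'b'
D' $      + b $    output D' → + Y D'
+ Y D' $  + b $    match '+'
Y D' $    b $      output Y → b
b D' $    b $      match 'b'
D' $      $        output D' → ε
$         $        accept

The string is accepted.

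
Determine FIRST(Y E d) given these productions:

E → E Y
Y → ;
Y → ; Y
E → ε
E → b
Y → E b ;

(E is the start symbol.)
{ ';', 'b' }

FIRST sets of the non-terminals involved (from the grammar, by fixed-point iteration):
  FIRST(Y) = { ';', 'b' }

To compute FIRST(Y E d), process the symbols left to right:
Symbol Y is a non-terminal. Add FIRST(Y) \ {ε} = { ';', 'b' }
Y is not nullable (ε ∉ FIRST(Y)), so stop here.
FIRST(Y E d) = { ';', 'b' }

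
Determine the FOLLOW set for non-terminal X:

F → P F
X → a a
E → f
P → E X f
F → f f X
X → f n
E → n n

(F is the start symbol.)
{ $, 'f' }

In P → E X f: X is followed by f, add FIRST(f) \ {ε} = { 'f' }
In F → f f X: X is at the end, add FOLLOW(F)

The FOLLOW sets referred to above (computed the same way, to a fixed point):
  FOLLOW(F) = { $ }

Taking the union: FOLLOW(X) = { $, 'f' }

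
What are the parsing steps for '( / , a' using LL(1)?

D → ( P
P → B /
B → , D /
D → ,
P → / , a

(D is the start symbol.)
LL(1) parsing maintains a stack (initially the start symbol over $) and the input. At each step: if the stack top is a terminal, match it against the current input token; if it is a non-terminal N, replace it with the RHS of M[N, lookahead] (the unique production whose predict set contains the lookahead).

Stack is shown with the top on the left.

Stack    Input      Action
--------------------------
D $      ( / , a $  output D → ( P
( P $    ( / , a $  match '('
P $      / , a $    output P → / , a
/ , a $  / , a $    match '/'
, a $    , a $      match ','
a $      a $        match 'a'
$        $          accept

The string is accepted.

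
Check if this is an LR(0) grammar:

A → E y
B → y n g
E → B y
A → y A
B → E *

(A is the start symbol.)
Yes, the grammar is LR(0)

A grammar is LR(0) if no state in the canonical LR(0) collection has:
  - both a shift item (dot before a terminal) and a complete item (shift-reduce conflict), or
  - two or more complete items (reduce-reduce conflict; the accept item [A' → A .] counts as a complete item here).

Augment with A' → A and build the canonical LR(0) collection (I0 = CLOSURE({[A' → . A]}), then GOTO on every symbol after a dot until no new states appear). It has 11 states:
  I0: { [A → . E y], [A → . y A], [A' → . A], [B → . E *], [B → . y n g], [E → . B y] }  — shift
  I1: { [A' → A .] }  — accept
  I2: { [E → B . y] }  — shift
  I3: { [A → E . y], [B → E . *] }  — shift
  I4: { [A → . E y], [A → . y A], [A → y . A], [B → . E *], [B → . y n g], [B → y . n g], [E → . B y] }  — shift
  I5: { [A → y A .] }  — reduce
  I6: { [B → y n . g] }  — shift
  I7: { [B → y n g .] }  — reduce
  I8: { [B → E * .] }  — reduce
  I9: { [A → E y .] }  — reduce
  I10: { [E → B y .] }  — reduce

Every state is either a pure shift/goto state or contains exactly one complete item and nothing to shift — no conflicts. The grammar is LR(0).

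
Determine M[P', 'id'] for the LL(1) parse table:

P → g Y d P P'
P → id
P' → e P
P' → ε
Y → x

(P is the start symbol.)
To find M[P', 'id'], we find productions for P' where 'id' is in the predict set (PREDICT(N → α) = (FIRST(α) \ {ε}) ∪ (FOLLOW(N) if α ⇒* ε)).

Relevant sets:
  FOLLOW(P') = { $, 'e' }

P' → e P: PREDICT = { 'e' }
P' → ε: PREDICT = { $, 'e' }

M[P', 'id'] is empty (no production applies)

Answer: Empty (error entry)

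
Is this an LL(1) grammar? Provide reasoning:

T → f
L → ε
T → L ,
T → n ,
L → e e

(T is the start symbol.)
A grammar is LL(1) if for each non-terminal N with multiple productions, the predict sets of those productions are pairwise disjoint, where PREDICT(N → α) = (FIRST(α) \ {ε}) ∪ (FOLLOW(N) if α ⇒* ε).

Relevant sets:
  FIRST(L) = { 'e', ε }
  FOLLOW(L) = { ',' }

For T:
  PREDICT(T → f) = { 'f' }
  PREDICT(T → L ',') = { ',', 'e' }
  PREDICT(T → n ',') = { 'n' }
For L:
  PREDICT(L → ε) = { ',' }
  PREDICT(L → e e) = { 'e' }

All predict sets are disjoint. The grammar IS LL(1).

Answer: Yes, the grammar is LL(1).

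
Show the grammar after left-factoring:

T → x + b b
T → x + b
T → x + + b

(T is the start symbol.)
T → x + T'
T' → b T''
T'' → b
T'' → ε
T' → + b

Left-factoring transforms A → αβ₁ | αβ₂ into A → αA' and A' → β₁ | β₂
(α is the longest common prefix among the alternatives). Repeat until
no nonterminal has two alternatives with a common prefix.

Round 1: T has alternatives sharing prefix 'x +'. Introduce T': T → x + T'
  Add: T' → b b
  Add: T' → b
  Add: T' → + b

Round 2: T' has alternatives sharing prefix 'b'. Introduce T'': T' → b T''
  Add: T'' → b
  Add: T'' → ε

No remaining common prefixes — done.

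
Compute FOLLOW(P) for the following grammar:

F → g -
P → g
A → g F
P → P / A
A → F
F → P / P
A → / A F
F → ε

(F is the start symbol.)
In P → P / A: P is followed by '/' A, add FIRST('/' A) \ {ε} = { '/' }
In F → P / P: P is followed by '/' P, add FIRST('/' P) \ {ε} = { '/' }
In F → P / P: P is at the end, add FOLLOW(F)

The FOLLOW sets referred to above (computed the same way, to a fixed point):
  FOLLOW(F) = { $, '/', 'g' }

Taking the union: FOLLOW(P) = { $, '/', 'g' }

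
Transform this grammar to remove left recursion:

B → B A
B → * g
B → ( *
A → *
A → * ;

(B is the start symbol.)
B is directly left-recursive. The standard transformation for
  A → A α₁ | ... | A α_m | β₁ | ... | β_n
is
  A  → β₁ A' | ... | β_n A'
  A' → α₁ A' | ... | α_m A' | ε

B → * g becomes B → * g B'
B → ( * becomes B → ( * B'
B → B A becomes B' → A B'
Add B' → ε

Productions for other non-terminals are unchanged:
  A → *
  A → * ;

Resulting grammar:
B → * g B'
B → ( * B'
B' → A B'
B' → ε
A → *
A → * ;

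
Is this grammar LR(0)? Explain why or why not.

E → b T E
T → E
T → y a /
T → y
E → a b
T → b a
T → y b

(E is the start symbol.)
Augment with E' → E and build the canonical LR(0) collection (I0 = CLOSURE({[E' → . E]}), then GOTO on every symbol after a dot until no new states appear). It has 14 states:
  I0: { [E → . a b], [E → . b T E], [E' → . E] }  — shift
  I1: { [E' → E .] }  — accept
  I2: { [E → a . b] }  — shift
  I3: { [E → . a b], [E → . b T E], [E → b . T E], [T → . E], [T → . b a], [T → . y a /], [T → . y b], [T → . y] }  — shift
  I4: { [T → E .] }  — reduce
  I5: { [E → . a b], [E → . b T E], [E → b T . E] }  — shift
  I6: { [E → . a b], [E → . b T E], [E → b . T E], [T → . E], [T → . b a], [T → . y a /], [T → . y b], [T → . y], [T → b . a] }  — shift
  I7: { [T → y . a /], [T → y . b], [T → y .] }  — shift, reduce
  I8: { [T → y a . /] }  — shift
  I9: { [T → y b .] }  — reduce
  I10: { [T → y a / .] }  — reduce
  I11: { [E → a . b], [T → b a .] }  — shift, reduce
  I12: { [E → a b .] }  — reduce
  I13: { [E → b T E .] }  — reduce

Conflict in state I7:
  Shift-reduce conflict between [T → y .] and [T → y . a /]
So the grammar is NOT LR(0).

Answer: No. Shift-reduce conflict between [T → y .] and [T → y . a /]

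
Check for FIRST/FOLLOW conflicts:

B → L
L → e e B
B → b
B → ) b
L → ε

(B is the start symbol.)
A FIRST/FOLLOW conflict occurs when a non-terminal N has a nullable alternative N → β (β ⇒* ε) and another alternative N → α with FIRST(α) ∩ FOLLOW(N) ≠ ∅: on such a lookahead the parser cannot decide between expanding α and letting N vanish via β.

Nullable non-terminals: B, L.
FIRST sets used below: FIRST(L) = { 'e', ε }

B: nullable alternative(s) B → L; FOLLOW(B) = { $ }
  B → L: FIRST \ {ε} = { 'e' } — this is the only nullable alternative, skip
  B → b: FIRST \ {ε} = { 'b' } — disjoint from FOLLOW(B)
  B → ) b: FIRST \ {ε} = { ')' } — disjoint from FOLLOW(B)

L: nullable alternative(s) L → ε; FOLLOW(L) = { $ }
  L → e e B: FIRST \ {ε} = { 'e' } — disjoint from FOLLOW(L)
  L → ε: FIRST \ {ε} = { } — this is the only nullable alternative, skip

No FIRST/FOLLOW conflicts found.

Answer: No FIRST/FOLLOW conflicts.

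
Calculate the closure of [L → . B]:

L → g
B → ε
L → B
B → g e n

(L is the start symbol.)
{ [B → . g e n], [B → .], [L → . B] }

Start with: [L → . B]
  [L → . B] has the dot before B: add [B → .], [B → . g e n]
No further items can be added.

CLOSURE = { [B → . g e n], [B → .], [L → . B] }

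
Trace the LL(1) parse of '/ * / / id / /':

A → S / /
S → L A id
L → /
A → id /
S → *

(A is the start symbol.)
Stack is shown with the top on the left.

Stack           Input             Action
----------------------------------------
A $             / * / / id / / $  output A → S / /
S / / $         / * / / id / / $  output S → L A id
L A id / / $    / * / / id / / $  output L → /
/ A id / / $    / * / / id / / $  match '/'
A id / / $      * / / id / / $    output A → S / /
S / / id / / $  * / / id / / $    output S → *
* / / id / / $  * / / id / / $    match '*'
/ / id / / $    / / id / / $      match '/'
/ id / / $      / id / / $        match '/'
id / / $        id / / $          match 'id'
/ / $           / / $             match '/'
/ $             / $               match '/'
$               $                 accept

The string is accepted.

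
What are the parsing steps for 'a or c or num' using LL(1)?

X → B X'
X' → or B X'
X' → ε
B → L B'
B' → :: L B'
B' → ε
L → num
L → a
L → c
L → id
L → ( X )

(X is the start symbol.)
Stack is shown with the top on the left.

Stack        Input            Action
------------------------------------
X $          a or c or num $  output X → B X'
B X' $       a or c or num $  output B → L B'
L B' X' $    a or c or num $  output L → a
a B' X' $    a or c or num $  match 'a'
B' X' $      or c or num $    output B' → ε
X' $         or c or num $    output X' → or B X'
or B X' $    or c or num $    match 'or'
B X' $       c or num $       output B → L B'
L B' X' $    c or num $       output L → c
c B' X' $    c or num $       match 'c'
B' X' $      or num $         output B' → ε
X' $         or num $         output X' → or B X'
or B X' $    or num $         match 'or'
B X' $       num $            output B → L B'
L B' X' $    num $            output L → num
num B' X' $  num $            match 'num'
B' X' $      $                output B' → ε
X' $         $                output X' → ε
$            $                accept

The string is accepted.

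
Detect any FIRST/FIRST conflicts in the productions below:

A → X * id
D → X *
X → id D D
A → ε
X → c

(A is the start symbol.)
A FIRST/FIRST conflict occurs when two productions N → α and N → β for the same non-terminal have FIRST(α) ∩ FIRST(β) ≠ ∅ (with ε ∈ FIRST of a nullable right-hand side, so two nullable alternatives also conflict).

FIRST sets of the non-terminals at (or reachable through a nullable prefix from) the front of some alternative:
  FIRST(X) = { 'c', 'id' }

Productions for A:
  A → X * id: FIRST = { 'c', 'id' }
  A → ε: FIRST = { ε }
Productions for X:
  X → id D D: FIRST = { 'id' }
  X → c: FIRST = { 'c' }
D has only one production, so no FIRST/FIRST conflict is possible there.

All alternatives of each non-terminal have pairwise disjoint FIRST sets.

Answer: No FIRST/FIRST conflicts.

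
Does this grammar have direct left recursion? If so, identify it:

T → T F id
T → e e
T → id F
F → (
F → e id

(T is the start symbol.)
Yes, T is left-recursive

Direct left recursion occurs when N → N α for some non-terminal N (the right-hand side begins with the left-hand side itself).

T → T F id: LEFT RECURSIVE (starts with T)
T → e e: starts with e
T → id F: starts with id
F → (: starts with '('
F → e id: starts with e

The grammar has direct left recursion on: T.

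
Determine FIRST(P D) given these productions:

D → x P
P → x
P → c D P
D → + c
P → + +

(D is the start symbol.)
FIRST sets of the non-terminals involved (from the grammar, by fixed-point iteration):
  FIRST(P) = { '+', 'c', 'x' }

To compute FIRST(P D), process the symbols left to right:
Symbol P is a non-terminal. Add FIRST(P) \ {ε} = { '+', 'c', 'x' }
P is not nullable (ε ∉ FIRST(P)), so stop here.
FIRST(P D) = { '+', 'c', 'x' }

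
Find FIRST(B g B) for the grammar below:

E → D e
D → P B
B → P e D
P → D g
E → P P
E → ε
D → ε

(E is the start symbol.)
FIRST sets of the non-terminals involved (from the grammar, by fixed-point iteration):
  FIRST(B) = { 'g' }

To compute FIRST(B g B), process the symbols left to right:
Symbol B is a non-terminal. Add FIRST(B) \ {ε} = { 'g' }
B is not nullable (ε ∉ FIRST(B)), so stop here.
FIRST(B g B) = { 'g' }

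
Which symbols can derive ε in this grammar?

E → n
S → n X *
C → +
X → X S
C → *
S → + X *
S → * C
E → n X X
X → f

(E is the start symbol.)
None

A non-terminal is nullable if it can derive ε (the empty string): either it has an ε-production, or it has a production whose right-hand side consists entirely of nullable non-terminals.

There are no ε-productions, so no non-terminal can derive ε.
No non-terminals are nullable.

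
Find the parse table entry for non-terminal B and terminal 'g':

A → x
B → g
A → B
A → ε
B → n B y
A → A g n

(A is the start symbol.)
B → g

To find M[B, 'g'], we find productions for B where 'g' is in the predict set (PREDICT(N → α) = (FIRST(α) \ {ε}) ∪ (FOLLOW(N) if α ⇒* ε)).

B → g: PREDICT = { 'g' }
  'g' is in predict set, so this production goes in M[B, 'g']
B → n B y: PREDICT = { 'n' }

M[B, 'g'] = B → g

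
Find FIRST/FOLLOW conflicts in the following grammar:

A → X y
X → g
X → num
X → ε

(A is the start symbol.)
A FIRST/FOLLOW conflict occurs when a non-terminal N has a nullable alternative N → β (β ⇒* ε) and another alternative N → α with FIRST(α) ∩ FOLLOW(N) ≠ ∅: on such a lookahead the parser cannot decide between expanding α and letting N vanish via β.

Nullable non-terminals: X.

X: nullable alternative(s) X → ε; FOLLOW(X) = { 'y' }
  X → g: FIRST \ {ε} = { 'g' } — disjoint from FOLLOW(X)
  X → num: FIRST \ {ε} = { 'num' } — disjoint from FOLLOW(X)
  X → ε: FIRST \ {ε} = { } — this is the only nullable alternative, skip

A has no nullable alternative, so no FIRST/FOLLOW check is needed there.

No FIRST/FOLLOW conflicts found.

Answer: No FIRST/FOLLOW conflicts.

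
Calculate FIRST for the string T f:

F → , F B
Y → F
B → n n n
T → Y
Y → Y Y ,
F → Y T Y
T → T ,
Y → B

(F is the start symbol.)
FIRST sets of the non-terminals involved (from the grammar, by fixed-point iteration):
  FIRST(T) = { ',', 'n' }

To compute FIRST(T f), process the symbols left to right:
Symbol T is a non-terminal. Add FIRST(T) \ {ε} = { ',', 'n' }
T is not nullable (ε ∉ FIRST(T)), so stop here.
FIRST(T f) = { ',', 'n' }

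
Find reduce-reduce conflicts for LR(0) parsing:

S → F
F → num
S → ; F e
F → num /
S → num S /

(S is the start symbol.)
No reduce-reduce conflicts

Augment with S' → S and build the canonical LR(0) collection (I0 = CLOSURE({[S' → . S]}), then GOTO on every symbol after a dot until no new states appear). It has 11 states:
  I0: { [F → . num /], [F → . num], [S → . ; F e], [S → . F], [S → . num S /], [S' → . S] }  — shift
  I1: { [F → . num /], [F → . num], [S → ; . F e] }  — shift
  I2: { [S → F .] }  — reduce
  I3: { [S' → S .] }  — accept
  I4: { [F → . num /], [F → . num], [F → num . /], [F → num .], [S → . ; F e], [S → . F], [S → . num S /], [S → num . S /] }  — shift, reduce
  I5: { [F → num / .] }  — reduce
  I6: { [S → num S . /] }  — shift
  I7: { [S → num S / .] }  — reduce
  I8: { [S → ; F . e] }  — shift
  I9: { [F → num . /], [F → num .] }  — shift, reduce
  I10: { [S → ; F e .] }  — reduce

No state contains more than one complete item.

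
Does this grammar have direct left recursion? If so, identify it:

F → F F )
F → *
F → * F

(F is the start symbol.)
Yes, F is left-recursive

F → F F ): LEFT RECURSIVE (starts with F)
F → *: starts with '*'
F → * F: starts with '*'

The grammar has direct left recursion on: F.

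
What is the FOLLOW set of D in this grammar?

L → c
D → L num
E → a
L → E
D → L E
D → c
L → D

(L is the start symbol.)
To compute FOLLOW(D), find every occurrence of D on a right-hand side N → α D β: add FIRST(β) \ {ε}, and if β is empty or nullable also add FOLLOW(N). Iterate to a fixed point.

In L → D: D is at the end, add FOLLOW(L)

The FOLLOW sets referred to above (computed the same way, to a fixed point):
  FOLLOW(L) = { $, 'a', 'num' }

Taking the union: FOLLOW(D) = { $, 'a', 'num' }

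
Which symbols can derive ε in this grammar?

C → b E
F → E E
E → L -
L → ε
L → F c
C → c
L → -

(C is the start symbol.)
{ 'L' }

ε-productions: L → ε
So L is immediately nullable.
No further non-terminal can be added: every production for the remaining non-terminals contains a terminal or a non-nullable non-terminal.
Nullable = { 'L' }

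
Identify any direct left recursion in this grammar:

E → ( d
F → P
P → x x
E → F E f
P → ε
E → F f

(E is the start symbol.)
No direct left recursion

Direct left recursion occurs when N → N α for some non-terminal N (the right-hand side begins with the left-hand side itself).

E → ( d: starts with '('
F → P: starts with P
P → x x: starts with x
E → F E f: starts with F
P → ε: starts with ε
E → F f: starts with F

No direct left recursion found.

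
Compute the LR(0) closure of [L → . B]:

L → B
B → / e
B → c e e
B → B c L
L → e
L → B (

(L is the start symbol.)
{ [B → . / e], [B → . B c L], [B → . c e e], [L → . B] }

Start with: [L → . B]
  [L → . B] has the dot before B: add [B → . / e], [B → . c e e], [B → . B c L]
No further items can be added.

CLOSURE = { [B → . / e], [B → . B c L], [B → . c e e], [L → . B] }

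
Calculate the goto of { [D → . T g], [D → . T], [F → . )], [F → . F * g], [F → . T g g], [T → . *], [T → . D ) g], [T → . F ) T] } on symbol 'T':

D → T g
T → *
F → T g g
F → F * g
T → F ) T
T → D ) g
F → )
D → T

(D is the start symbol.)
GOTO(I, 'T') = CLOSURE({ [A → αX.β] : [A → α.Xβ] ∈ I, X = 'T' })

Items with dot before 'T', with the dot advanced:
  [D → . T] → [D → T .]
  [D → . T g] → [D → T . g]
  [F → . T g g] → [F → T . g g]
Closure adds nothing (no advanced item has the dot before a non-terminal).

GOTO = { [D → T . g], [D → T .], [F → T . g g] }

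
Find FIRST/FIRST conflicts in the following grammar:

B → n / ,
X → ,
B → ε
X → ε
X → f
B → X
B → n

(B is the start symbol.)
FIRST sets of the non-terminals at (or reachable through a nullable prefix from) the front of some alternative:
  FIRST(X) = { ',', 'f', ε }

Productions for B:
  B → n / ,: FIRST = { 'n' }
  B → ε: FIRST = { ε }
  B → X: FIRST = { ',', 'f', ε }
  B → n: FIRST = { 'n' }
Productions for X:
  X → ,: FIRST = { ',' }
  X → ε: FIRST = { ε }
  X → f: FIRST = { 'f' }

Conflict for B: B → n / , and B → n
  Overlap: { 'n' }
Conflict for B: B → ε and B → X
  Overlap: { ε }

Answer: Yes. B → n '/' ',' / B → n on { 'n' }; B → ε / B → X on { ε }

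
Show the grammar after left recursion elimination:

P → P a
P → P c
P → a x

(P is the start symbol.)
P → a x P'
P' → a P'
P' → c P'
P' → ε

P is directly left-recursive. The standard transformation for
  A → A α₁ | ... | A α_m | β₁ | ... | β_n
is
  A  → β₁ A' | ... | β_n A'
  A' → α₁ A' | ... | α_m A' | ε

P → a x becomes P → a x P'
P → P a becomes P' → a P'
P → P c becomes P' → c P'
Add P' → ε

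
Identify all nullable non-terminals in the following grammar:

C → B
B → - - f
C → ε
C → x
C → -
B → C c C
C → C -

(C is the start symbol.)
{ 'C' }

ε-productions: C → ε
So C is immediately nullable.
No further non-terminal can be added: every production for the remaining non-terminals contains a terminal or a non-nullable non-terminal.
Nullable = { 'C' }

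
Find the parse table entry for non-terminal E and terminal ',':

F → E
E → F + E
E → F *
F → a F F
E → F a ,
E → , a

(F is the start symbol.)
To find M[E, ','], we find productions for E where ',' is in the predict set (PREDICT(N → α) = (FIRST(α) \ {ε}) ∪ (FOLLOW(N) if α ⇒* ε)).

Relevant sets:
  FIRST(F) = { ',', 'a' }

E → F + E: PREDICT = { ',', 'a' }
  ',' is in predict set, so this production goes in M[E, ',']
E → F *: PREDICT = { ',', 'a' }
  ',' is in predict set, so this production goes in M[E, ',']
E → F a ,: PREDICT = { ',', 'a' }
  ',' is in predict set, so this production goes in M[E, ',']
E → , a: PREDICT = { ',' }
  ',' is in predict set, so this production goes in M[E, ',']

M[E, ','] = E → F + E, E → F *, E → F a ,, E → , a  (a multiply-defined cell — the grammar is not LL(1))

Answer: E → F + E, E → F *, E → F a ,, E → , a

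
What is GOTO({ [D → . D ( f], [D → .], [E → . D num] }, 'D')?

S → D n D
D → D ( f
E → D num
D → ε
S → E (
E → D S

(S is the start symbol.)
GOTO(I, 'D') = CLOSURE({ [A → αX.β] : [A → α.Xβ] ∈ I, X = 'D' })

Items with dot before 'D', with the dot advanced:
  [D → . D ( f] → [D → D . ( f]
  [E → . D num] → [E → D . num]
Closure adds nothing (no advanced item has the dot before a non-terminal).

GOTO = { [D → D . ( f], [E → D . num] }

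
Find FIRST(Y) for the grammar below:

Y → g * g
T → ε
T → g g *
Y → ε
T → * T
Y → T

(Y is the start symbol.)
{ '*', 'g', ε }

To compute FIRST(Y), examine every production with Y on the left-hand side, reading each right-hand side left to right until a non-nullable symbol is reached.

FIRST sets of the other non-terminals involved (by the same procedure, iterated to a fixed point):
  FIRST(T) = { '*', 'g', ε }

From Y → g * g:
  - g is a terminal: add 'g' and stop
From Y → ε:
  - ε-production, so ε ∈ FIRST(Y)
From Y → T:
  - T is a non-terminal: add FIRST(T) \ {ε} = { '*', 'g' }
    T is nullable and nothing follows, so the whole right-hand side can vanish: ε ∈ FIRST(Y)

Collecting: FIRST(Y) = { '*', 'g', ε }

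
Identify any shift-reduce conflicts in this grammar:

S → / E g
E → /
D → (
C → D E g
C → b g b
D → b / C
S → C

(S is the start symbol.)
No shift-reduce conflicts

A shift-reduce conflict occurs when an LR(0) state has both:
  - a complete (reduce) item [A → α .] (dot at the end), and
  - a shift item [B → β . c γ] (dot before a terminal).

Augment with S' → S and build the canonical LR(0) collection (I0 = CLOSURE({[S' → . S]}), then GOTO on every symbol after a dot until no new states appear). It has 16 states:
  I0: { [C → . D E g], [C → . b g b], [D → . (], [D → . b / C], [S → . / E g], [S → . C], [S' → . S] }  — shift
  I1: { [D → ( .] }  — reduce
  I2: { [E → . /], [S → / . E g] }  — shift
  I3: { [S → C .] }  — reduce
  I4: { [C → D . E g], [E → . /] }  — shift
  I5: { [S' → S .] }  — accept
  I6: { [C → b . g b], [D → b . / C] }  — shift
  I7: { [C → . D E g], [C → . b g b], [D → . (], [D → . b / C], [D → b / . C] }  — shift
  I8: { [C → b g . b] }  — shift
  I9: { [C → b g b .] }  — reduce
  I10: { [D → b / C .] }  — reduce
  I11: { [E → / .] }  — reduce
  I12: { [C → D E . g] }  — shift
  I13: { [C → D E g .] }  — reduce
  I14: { [S → / E . g] }  — shift
  I15: { [S → / E g .] }  — reduce

No state contains both a complete item and a shift item.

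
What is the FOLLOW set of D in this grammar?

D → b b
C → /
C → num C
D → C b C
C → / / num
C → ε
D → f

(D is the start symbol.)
{ $ }

To compute FOLLOW(D), find every occurrence of D on a right-hand side N → α D β: add FIRST(β) \ {ε}, and if β is empty or nullable also add FOLLOW(N). Iterate to a fixed point.

D is the start symbol, so $ ∈ FOLLOW(D).
D does not occur on any right-hand side.

Taking the union: FOLLOW(D) = { $ }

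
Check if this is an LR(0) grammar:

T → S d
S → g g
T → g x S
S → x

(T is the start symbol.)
Yes, the grammar is LR(0)

A grammar is LR(0) if no state in the canonical LR(0) collection has:
  - both a shift item (dot before a terminal) and a complete item (shift-reduce conflict), or
  - two or more complete items (reduce-reduce conflict; the accept item [T' → T .] counts as a complete item here).

Augment with T' → T and build the canonical LR(0) collection (I0 = CLOSURE({[T' → . T]}), then GOTO on every symbol after a dot until no new states appear). It has 10 states:
  I0: { [S → . g g], [S → . x], [T → . S d], [T → . g x S], [T' → . T] }  — shift
  I1: { [T → S . d] }  — shift
  I2: { [T' → T .] }  — accept
  I3: { [S → g . g], [T → g . x S] }  — shift
  I4: { [S → x .] }  — reduce
  I5: { [S → g g .] }  — reduce
  I6: { [S → . g g], [S → . x], [T → g x . S] }  — shift
  I7: { [T → g x S .] }  — reduce
  I8: { [S → g . g] }  — shift
  I9: { [T → S d .] }  — reduce

Every state is either a pure shift/goto state or contains exactly one complete item and nothing to shift — no conflicts. The grammar is LR(0).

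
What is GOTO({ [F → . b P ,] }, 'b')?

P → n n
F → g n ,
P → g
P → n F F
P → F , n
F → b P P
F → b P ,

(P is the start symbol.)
{ [F → . b P ,], [F → . b P P], [F → . g n ,], [F → b . P ,], [P → . F , n], [P → . g], [P → . n F F], [P → . n n] }

GOTO(I, 'b') = CLOSURE({ [A → αX.β] : [A → α.Xβ] ∈ I, X = 'b' })

Items with dot before 'b', with the dot advanced:
  [F → . b P ,] → [F → b . P ,]
Closure of the advanced items:
  [F → b . P ,] has the dot before P: add [P → . n n], [P → . g], [P → . n F F], [P → . F , n]
  [P → . F , n] has the dot before F: add [F → . g n ,], [F → . b P P], [F → . b P ,]

GOTO = { [F → . b P ,], [F → . b P P], [F → . g n ,], [F → b . P ,], [P → . F , n], [P → . g], [P → . n F F], [P → . n n] }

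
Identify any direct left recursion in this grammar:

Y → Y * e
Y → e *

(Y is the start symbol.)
Yes, Y is left-recursive

Y → Y * e: LEFT RECURSIVE (starts with Y)
Y → e *: starts with e

The grammar has direct left recursion on: Y.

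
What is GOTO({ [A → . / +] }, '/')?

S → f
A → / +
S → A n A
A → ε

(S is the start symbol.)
GOTO(I, '/') = CLOSURE({ [A → αX.β] : [A → α.Xβ] ∈ I, X = '/' })

Items with dot before '/', with the dot advanced:
  [A → . / +] → [A → / . +]
Closure adds nothing (no advanced item has the dot before a non-terminal).

GOTO = { [A → / . +] }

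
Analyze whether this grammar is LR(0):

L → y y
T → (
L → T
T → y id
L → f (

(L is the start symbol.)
A grammar is LR(0) if no state in the canonical LR(0) collection has:
  - both a shift item (dot before a terminal) and a complete item (shift-reduce conflict), or
  - two or more complete items (reduce-reduce conflict; the accept item [L' → L .] counts as a complete item here).

Augment with L' → L and build the canonical LR(0) collection (I0 = CLOSURE({[L' → . L]}), then GOTO on every symbol after a dot until no new states appear). It has 9 states:
  I0: { [L → . T], [L → . f (], [L → . y y], [L' → . L], [T → . (], [T → . y id] }  — shift
  I1: { [T → ( .] }  — reduce
  I2: { [L' → L .] }  — accept
  I3: { [L → T .] }  — reduce
  I4: { [L → f . (] }  — shift
  I5: { [L → y . y], [T → y . id] }  — shift
  I6: { [T → y id .] }  — reduce
  I7: { [L → y y .] }  — reduce
  I8: { [L → f ( .] }  — reduce

Every state is either a pure shift/goto state or contains exactly one complete item and nothing to shift — no conflicts. The grammar is LR(0).

Answer: Yes, the grammar is LR(0)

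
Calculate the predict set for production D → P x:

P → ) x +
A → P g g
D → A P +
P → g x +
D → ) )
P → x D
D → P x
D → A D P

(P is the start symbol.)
PREDICT(D → P x) = (FIRST(RHS) \ {ε}) ∪ (FOLLOW(D) if ε ∈ FIRST(RHS), i.e. RHS ⇒* ε)
FIRST(P) = { ')', 'g', 'x' }
FIRST(P x) = { ')', 'g', 'x' }
ε ∉ FIRST(P x), so FOLLOW(D) is not added.
PREDICT(D → P x) = { ')', 'g', 'x' }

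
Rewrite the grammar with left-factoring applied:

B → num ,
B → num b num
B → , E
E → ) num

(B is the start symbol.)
Left-factoring transforms A → αβ₁ | αβ₂ into A → αA' and A' → β₁ | β₂
(α is the longest common prefix among the alternatives). Repeat until
no nonterminal has two alternatives with a common prefix.

Round 1: B has alternatives sharing prefix 'num'. Introduce B': B → num B'
  Add: B' → ,
  Add: B' → b num

No remaining common prefixes — done.

Resulting grammar:
B → num B'
B' → ,
B' → b num
B → , E
E → ) num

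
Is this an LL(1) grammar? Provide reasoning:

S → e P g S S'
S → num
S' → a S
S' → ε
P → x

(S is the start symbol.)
Relevant sets:
  FOLLOW(S') = { $, 'a' }

For S:
  PREDICT(S → e P g S S') = { 'e' }
  PREDICT(S → num) = { 'num' }
For S':
  PREDICT(S' → a S) = { 'a' }
  PREDICT(S' → ε) = { $, 'a' }
P has a single production, so nothing to check there.

Conflict found: Predict set conflict for S': { 'a' }
The grammar is NOT LL(1).

Answer: No. Predict set conflict for S': { 'a' }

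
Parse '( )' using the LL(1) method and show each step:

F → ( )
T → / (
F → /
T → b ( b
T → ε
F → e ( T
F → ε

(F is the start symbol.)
LL(1) parsing maintains a stack (initially the start symbol over $) and the input. At each step: if the stack top is a terminal, match it against the current input token; if it is a non-terminal N, replace it with the RHS of M[N, lookahead] (the unique production whose predict set contains the lookahead).

Stack is shown with the top on the left.

Stack  Input  Action
--------------------
F $    ( ) $  output F → ( )
( ) $  ( ) $  match '('
) $    ) $    match ')'
$      $      accept

The string is accepted.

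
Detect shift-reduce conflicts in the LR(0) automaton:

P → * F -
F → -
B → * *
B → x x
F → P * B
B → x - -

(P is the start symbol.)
Augment with P' → P and build the canonical LR(0) collection (I0 = CLOSURE({[P' → . P]}), then GOTO on every symbol after a dot until no new states appear). It has 15 states:
  I0: { [P → . * F -], [P' → . P] }  — shift
  I1: { [F → . -], [F → . P * B], [P → * . F -], [P → . * F -] }  — shift
  I2: { [P' → P .] }  — accept
  I3: { [F → - .] }  — reduce
  I4: { [P → * F . -] }  — shift
  I5: { [F → P . * B] }  — shift
  I6: { [B → . * *], [B → . x - -], [B → . x x], [F → P * . B] }  — shift
  I7: { [B → * . *] }  — shift
  I8: { [F → P * B .] }  — reduce
  I9: { [B → x . - -], [B → x . x] }  — shift
  I10: { [B → x - . -] }  — shift
  I11: { [B → x x .] }  — reduce
  I12: { [B → x - - .] }  — reduce
  I13: { [B → * * .] }  — reduce
  I14: { [P → * F - .] }  — reduce

No state contains both a complete item and a shift item.

Answer: No shift-reduce conflicts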